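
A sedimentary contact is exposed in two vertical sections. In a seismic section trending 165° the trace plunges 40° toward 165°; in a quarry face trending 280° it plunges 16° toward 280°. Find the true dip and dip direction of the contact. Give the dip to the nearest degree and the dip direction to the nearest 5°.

The two traces are lines in the plane: v₁ = (sin 165°·cos 40°, cos 165°·cos 40°, −sin 40°), v₂ = (sin 280°·cos 16°, cos 280°·cos 16°, −sin 16°).
The plane normal is n = v₁ × v₂ ∝ (-0.311, -0.663, 0.667).
True dip = arccos(n_z / |n|) = arccos(0.6735) = 47.7°.
Dip direction = azimuth of (n_x, n_y) = atan2(-0.311, -0.663) = 205°.

true dip 48°, dip direction 205°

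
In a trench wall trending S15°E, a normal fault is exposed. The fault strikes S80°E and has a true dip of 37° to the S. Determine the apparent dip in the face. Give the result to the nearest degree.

Angle between strike (S80°E) and section (S15°E): β = 65°.
tan(apparent dip) = tan 37° · sin 65° = 0.6830
α = arctan(0.6830) = 34.33°

34°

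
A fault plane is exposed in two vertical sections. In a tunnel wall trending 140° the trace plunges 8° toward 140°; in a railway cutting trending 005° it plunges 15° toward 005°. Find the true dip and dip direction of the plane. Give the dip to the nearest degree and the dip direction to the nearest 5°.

true dip 28°, dip direction 065°

Represent each trace as a vector plunging at its apparent dip toward its trend (east-north-up frame): v₁ = (0.637, -0.759, -0.139), v₂ = (0.084, 0.962, -0.259).
n = v₁ × v₂ = (0.330, 0.153, 0.676) (taken with n_z > 0).
Dip δ = arctan(|n_h|/n_z) = arctan(0.364/0.676) = 28.3°.
Dip direction = atan2(0.330, 0.153) = 65° (azimuth of n's horizontal projection).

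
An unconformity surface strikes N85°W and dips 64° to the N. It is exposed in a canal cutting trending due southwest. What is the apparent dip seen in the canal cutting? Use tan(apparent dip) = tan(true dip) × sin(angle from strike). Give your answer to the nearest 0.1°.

The section lies 50° from the strike.
tan α = tan 64° × sin 50° = 2.0503 × 0.7660 = 1.5706
apparent dip = arctan 1.5706 = 57.52°

57.5°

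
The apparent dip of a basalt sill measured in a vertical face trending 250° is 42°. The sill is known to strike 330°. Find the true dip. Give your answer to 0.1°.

42.4°

β = acute angle between strike 330° and section 250° = 80°.
tan δ = tan α / sin β = tan 42° / sin 80° = 0.9004 / 0.9848 = 0.9143
true dip = arctan 0.9143 = 42.44°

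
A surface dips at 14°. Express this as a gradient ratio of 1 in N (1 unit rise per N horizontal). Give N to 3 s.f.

1 in 4.01

1 : N means tan θ = 1/N, so N = 1/tan 14° = 1/0.2493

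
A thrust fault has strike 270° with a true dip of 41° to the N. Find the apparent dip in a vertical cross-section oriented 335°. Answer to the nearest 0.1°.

38.2°

The section lies 65° from the strike.
tan(apparent dip) = tan 41° · sin 65° = 0.7878
apparent dip = arctan 0.7878 = 38.23°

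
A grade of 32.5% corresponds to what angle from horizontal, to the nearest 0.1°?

tan θ = 32.5/100 = 0.3250
θ = arctan(0.3250) = 18.00°

18.0°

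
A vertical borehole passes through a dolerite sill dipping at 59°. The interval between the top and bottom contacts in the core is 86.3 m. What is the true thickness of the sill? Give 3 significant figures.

44.4 m

True thickness t = h · cos(dip) = 86.3 × cos 59°
t = 86.3 × 0.5150 = 44.448 m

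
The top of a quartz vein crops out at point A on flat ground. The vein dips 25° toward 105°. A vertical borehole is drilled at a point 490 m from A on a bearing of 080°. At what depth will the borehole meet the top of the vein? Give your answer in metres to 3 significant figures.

The hole lies 25° from the dip direction, so the down-dip offset is 490 × cos 25° = 444.09 m.
Depth = down-dip offset × tan(dip) = 444.09 × tan 25° = 444.09 × 0.4663
Depth = 207.08 m

207 m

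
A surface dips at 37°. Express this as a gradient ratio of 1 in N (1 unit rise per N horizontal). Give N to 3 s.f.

1 : N means tan θ = 1/N, so N = 1/tan 37° = 1/0.7536

1 in 1.33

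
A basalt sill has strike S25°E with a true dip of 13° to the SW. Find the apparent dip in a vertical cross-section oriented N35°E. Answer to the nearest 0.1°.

11.3°

The strike is S25°E and the section trends N35°E; the acute angle between them is β = 60°.
tan(apparent dip) = tan 13° · sin 60° = 0.1999
apparent dip = arctan 0.1999 = 11.31°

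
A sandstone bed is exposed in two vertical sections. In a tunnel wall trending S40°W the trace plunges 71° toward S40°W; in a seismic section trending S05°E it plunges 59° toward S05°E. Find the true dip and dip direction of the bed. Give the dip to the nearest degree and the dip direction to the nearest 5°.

Represent each trace as a vector plunging at its apparent dip toward its trend (east-north-up frame): v₁ = (-0.209, -0.249, -0.946), v₂ = (0.045, -0.513, -0.857).
Cross product v₁ × v₂ gives the pole to the plane: n ∝ (-0.271, -0.222, 0.119).
tan δ = √(n_x²+n_y²)/n_z = 0.350/0.119, so δ = 71.3°.
Dip direction = atan2(-0.271, -0.222) = 231° (azimuth of n's horizontal projection).

true dip 71°, dip direction 230°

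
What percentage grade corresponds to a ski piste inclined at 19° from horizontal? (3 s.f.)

34.4%

grade % = 100 × tan 19° = 100 × 0.3443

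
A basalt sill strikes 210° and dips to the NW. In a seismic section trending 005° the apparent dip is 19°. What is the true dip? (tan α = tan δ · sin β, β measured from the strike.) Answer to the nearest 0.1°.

β = acute angle between strike 210° and section 005° = 25°.
tan δ = tan α / sin β = tan 19° / sin 25° = 0.3443 / 0.4226 = 0.8147
δ = arctan(0.8147) = 39.17°

39.2°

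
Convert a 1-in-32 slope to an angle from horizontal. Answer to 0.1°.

tan θ = 1/32 = 0.0312
θ = arctan(0.0312) = 1.79°

1.8°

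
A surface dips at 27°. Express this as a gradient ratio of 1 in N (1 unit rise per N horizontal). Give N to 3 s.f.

1 : N means tan θ = 1/N, so N = 1/tan 27° = 1/0.5095

1 in 1.96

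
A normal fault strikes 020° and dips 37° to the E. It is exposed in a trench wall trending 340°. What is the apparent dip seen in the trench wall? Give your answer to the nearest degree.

Angle between strike (020°) and section (340°): β = 40°.
tan(apparent dip) = tan 37° · sin 40° = 0.4844
apparent dip = arctan 0.4844 = 25.84°

26°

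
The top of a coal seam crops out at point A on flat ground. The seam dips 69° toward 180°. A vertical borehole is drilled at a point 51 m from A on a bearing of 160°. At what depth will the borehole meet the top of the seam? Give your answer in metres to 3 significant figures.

The hole lies 20° from the dip direction, so the down-dip offset is 51 × cos 20° = 47.92 m.
Depth = down-dip offset × tan(dip) = 47.92 × tan 69° = 47.92 × 2.6051
Depth = 124.85 m

125 m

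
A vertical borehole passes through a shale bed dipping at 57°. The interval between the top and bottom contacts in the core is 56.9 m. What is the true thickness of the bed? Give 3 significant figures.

True thickness t = h · cos(dip) = 56.9 × cos 57°
t = 56.9 × 0.5446 = 30.990 m

31.0 m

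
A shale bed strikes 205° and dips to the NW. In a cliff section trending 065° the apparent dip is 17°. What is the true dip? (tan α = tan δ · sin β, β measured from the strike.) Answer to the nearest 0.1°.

The section is 40° from the strike.
tan(true dip) = tan 17° / sin 40° = 0.4756
true dip = arctan 0.4756 = 25.44°

25.4°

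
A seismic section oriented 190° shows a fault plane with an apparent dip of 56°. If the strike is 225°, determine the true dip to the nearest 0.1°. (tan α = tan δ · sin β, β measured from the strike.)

68.8°

The section is 35° from the strike.
tan(true dip) = tan 56° / sin 35° = 2.5848
true dip = arctan 2.5848 = 68.85°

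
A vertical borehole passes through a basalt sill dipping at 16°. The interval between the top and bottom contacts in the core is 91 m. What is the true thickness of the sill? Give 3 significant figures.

True thickness t = h · cos(dip) = 91 × cos 16°
t = 91 × 0.9613 = 87.475 m

87.5 m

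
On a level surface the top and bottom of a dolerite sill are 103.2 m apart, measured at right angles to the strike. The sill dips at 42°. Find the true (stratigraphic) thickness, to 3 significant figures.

True thickness t = w · sin(dip) = 103.2 × sin 42°
t = 103.2 × 0.6691 = 69.054 m

69.1 m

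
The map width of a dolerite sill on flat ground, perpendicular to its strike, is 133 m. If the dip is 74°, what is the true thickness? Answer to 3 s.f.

128 m

True thickness t = w · sin(dip) = 133 × sin 74°
t = 133 × 0.9613 = 127.848 m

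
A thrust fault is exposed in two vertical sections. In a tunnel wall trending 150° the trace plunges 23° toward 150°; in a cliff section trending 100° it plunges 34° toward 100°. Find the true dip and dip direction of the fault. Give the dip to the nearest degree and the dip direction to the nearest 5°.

Each apparent-dip line lies in the plane. As unit vectors (x east, y north, z up), v₁ plunges 23°→150° and v₂ plunges 34°→100°.
n = v₁ × v₂ = (0.390, -0.062, 0.585) (taken with n_z > 0).
True dip = arccos(n_z / |n|) = arccos(0.8290) = 34.0°.
Dip direction = azimuth of (n_x, n_y) = atan2(0.390, -0.062) = 99°.

true dip 34°, dip direction 100°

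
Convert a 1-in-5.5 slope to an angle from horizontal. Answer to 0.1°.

10.3°

tan θ = 1/5.5 = 0.1818
θ = arctan(0.1818) = 10.30°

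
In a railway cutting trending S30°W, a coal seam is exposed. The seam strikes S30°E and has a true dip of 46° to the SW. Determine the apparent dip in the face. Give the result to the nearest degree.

42°

The strike is S30°E and the section trends S30°W; the acute angle between them is β = 60°.
tan(apparent dip) = tan 46° · sin 60° = 0.8968
apparent dip = arctan 0.8968 = 41.89°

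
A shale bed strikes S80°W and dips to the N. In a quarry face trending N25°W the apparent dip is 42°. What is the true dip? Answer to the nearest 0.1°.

The section is 75° from the strike.
tan δ = tan α / sin β = tan 42° / sin 75° = 0.9004 / 0.9659 = 0.9322
true dip = arctan 0.9322 = 42.99°

43.0°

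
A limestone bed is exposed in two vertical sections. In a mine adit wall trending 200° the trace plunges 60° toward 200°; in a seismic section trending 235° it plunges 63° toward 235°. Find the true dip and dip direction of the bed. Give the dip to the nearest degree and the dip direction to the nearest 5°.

Each apparent-dip line lies in the plane. As unit vectors (x east, y north, z up), v₁ plunges 60°→200° and v₂ plunges 63°→235°.
The plane normal is n = v₁ × v₂ ∝ (-0.193, -0.170, 0.130).
True dip = arccos(n_z / |n|) = arccos(0.4518) = 63.1°.
Dip direction = azimuth of (n_x, n_y) = atan2(-0.193, -0.170) = 229°.

true dip 63°, dip direction 230°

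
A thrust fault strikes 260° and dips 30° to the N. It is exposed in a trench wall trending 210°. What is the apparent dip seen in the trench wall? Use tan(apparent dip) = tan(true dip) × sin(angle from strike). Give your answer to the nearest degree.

24°

The section lies 50° from the strike.
tan α = tan 30° × sin 50° = 0.5774 × 0.7660 = 0.4423
apparent dip = arctan 0.4423 = 23.86°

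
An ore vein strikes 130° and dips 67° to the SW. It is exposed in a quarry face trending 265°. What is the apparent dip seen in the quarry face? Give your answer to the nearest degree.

59°

The section lies 45° from the strike.
tan α = tan 67° × sin 45° = 2.3559 × 0.7071 = 1.6658
α = arctan(1.6658) = 59.02°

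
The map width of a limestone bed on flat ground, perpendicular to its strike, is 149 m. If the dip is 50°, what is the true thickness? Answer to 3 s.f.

114 m

True thickness t = w · sin(dip) = 149 × sin 50°
t = 149 × 0.7660 = 114.141 m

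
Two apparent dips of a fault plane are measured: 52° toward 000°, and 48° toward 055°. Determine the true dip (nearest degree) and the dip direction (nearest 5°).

true dip 54°, dip direction 020°

Each apparent-dip line lies in the plane. As unit vectors (x east, y north, z up), v₁ plunges 52°→000° and v₂ plunges 48°→055°.
n = v₁ × v₂ = (0.155, 0.432, 0.337) (taken with n_z > 0).
True dip = arccos(n_z / |n|) = arccos(0.5924) = 53.7°.
The horizontal component of n points toward azimuth atan2(n_x, n_y) = 20°, the dip direction.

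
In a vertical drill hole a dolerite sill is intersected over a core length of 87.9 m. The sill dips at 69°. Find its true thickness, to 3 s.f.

True thickness t = h · cos(dip) = 87.9 × cos 69°
t = 87.9 × 0.3584 = 31.501 m

31.5 m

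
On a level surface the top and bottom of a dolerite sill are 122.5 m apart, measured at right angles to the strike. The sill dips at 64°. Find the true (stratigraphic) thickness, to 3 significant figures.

110 m

True thickness t = w · sin(dip) = 122.5 × sin 64°
t = 122.5 × 0.8988 = 110.102 m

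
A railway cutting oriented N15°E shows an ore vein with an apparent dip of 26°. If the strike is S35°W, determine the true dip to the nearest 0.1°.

The section is 20° from the strike.
tan δ = tan α / sin β = tan 26° / sin 20° = 0.4877 / 0.3420 = 1.4260
δ = arctan(1.4260) = 54.96°

55.0°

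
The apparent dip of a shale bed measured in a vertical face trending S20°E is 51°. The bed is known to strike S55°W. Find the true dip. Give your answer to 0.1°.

52.0°

The section is 75° from the strike.
tan(true dip) = tan 51° / sin 75° = 1.2785
δ = arctan(1.2785) = 51.97°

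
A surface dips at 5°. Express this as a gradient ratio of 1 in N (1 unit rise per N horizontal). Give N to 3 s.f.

1 : N means tan θ = 1/N, so N = 1/tan 5° = 1/0.0875

1 in 11.4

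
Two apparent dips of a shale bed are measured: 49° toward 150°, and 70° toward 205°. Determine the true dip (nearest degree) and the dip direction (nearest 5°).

true dip 70°, dip direction 215°

The two traces are lines in the plane: v₁ = (sin 150°·cos 49°, cos 150°·cos 49°, −sin 49°), v₂ = (sin 205°·cos 70°, cos 205°·cos 70°, −sin 70°).
Cross product v₁ × v₂ gives the pole to the plane: n ∝ (-0.300, -0.417, 0.184).
True dip = arccos(n_z / |n|) = arccos(0.3367) = 70.3°.
Dip direction = atan2(-0.300, -0.417) = 216° (azimuth of n's horizontal projection).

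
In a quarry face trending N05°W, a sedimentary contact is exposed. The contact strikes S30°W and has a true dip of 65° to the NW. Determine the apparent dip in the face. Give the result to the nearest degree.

51°

The strike is S30°W and the section trends N05°W; the acute angle between them is β = 35°.
tan α = tan 65° × sin 35° = 2.1445 × 0.5736 = 1.2300
α = arctan(1.2300) = 50.89°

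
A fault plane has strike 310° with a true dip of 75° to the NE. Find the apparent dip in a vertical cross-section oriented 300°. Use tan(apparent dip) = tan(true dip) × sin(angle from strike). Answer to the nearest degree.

33°

The section lies 10° from the strike.
tan α = tan 75° × sin 10° = 3.7321 × 0.1736 = 0.6481
apparent dip = arctan 0.6481 = 32.95°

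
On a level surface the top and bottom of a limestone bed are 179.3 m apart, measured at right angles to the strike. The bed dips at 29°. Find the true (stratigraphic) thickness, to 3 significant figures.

True thickness t = w · sin(dip) = 179.3 × sin 29°
t = 179.3 × 0.4848 = 86.926 m

86.9 m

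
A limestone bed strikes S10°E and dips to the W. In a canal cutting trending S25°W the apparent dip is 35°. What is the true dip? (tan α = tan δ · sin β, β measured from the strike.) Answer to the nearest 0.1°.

The section is 35° from the strike.
tan(true dip) = tan 35° / sin 35° = 1.2208
true dip = arctan 1.2208 = 50.68°

50.7°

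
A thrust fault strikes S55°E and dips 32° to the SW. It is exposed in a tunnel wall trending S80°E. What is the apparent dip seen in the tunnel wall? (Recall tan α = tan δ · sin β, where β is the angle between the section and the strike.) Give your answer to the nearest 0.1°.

14.8°

The strike is S55°E and the section trends S80°E; the acute angle between them is β = 25°.
tan(apparent dip) = tan 32° · sin 25° = 0.2641
apparent dip = arctan 0.2641 = 14.79°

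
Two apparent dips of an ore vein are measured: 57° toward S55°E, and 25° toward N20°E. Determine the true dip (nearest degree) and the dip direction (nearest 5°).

Each apparent-dip line lies in the plane. As unit vectors (x east, y north, z up), v₁ plunges 57°→S55°E and v₂ plunges 25°→N20°E.
The plane normal is n = v₁ × v₂ ∝ (0.846, -0.071, 0.477).
Dip δ = arctan(|n_h|/n_z) = arctan(0.849/0.477) = 60.7°.
Dip direction = azimuth of (n_x, n_y) = atan2(0.846, -0.071) = 95°.

true dip 61°, dip direction 095°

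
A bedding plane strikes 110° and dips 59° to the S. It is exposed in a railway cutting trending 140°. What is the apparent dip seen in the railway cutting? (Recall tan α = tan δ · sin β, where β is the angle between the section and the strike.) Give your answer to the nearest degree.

40°

The section lies 30° from the strike.
tan(apparent dip) = tan 59° · sin 30° = 0.8321
apparent dip = arctan 0.8321 = 39.77°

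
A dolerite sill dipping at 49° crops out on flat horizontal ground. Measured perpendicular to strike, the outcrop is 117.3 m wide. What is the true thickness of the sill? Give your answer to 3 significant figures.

True thickness t = w · sin(dip) = 117.3 × sin 49°
t = 117.3 × 0.7547 = 88.527 m

88.5 m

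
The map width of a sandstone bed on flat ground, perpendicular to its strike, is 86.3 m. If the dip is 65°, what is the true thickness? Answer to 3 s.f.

True thickness t = w · sin(dip) = 86.3 × sin 65°
t = 86.3 × 0.9063 = 78.214 m

78.2 m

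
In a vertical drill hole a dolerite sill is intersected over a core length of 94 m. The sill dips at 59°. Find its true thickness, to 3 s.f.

48.4 m

True thickness t = h · cos(dip) = 94 × cos 59°
t = 94 × 0.5150 = 48.414 m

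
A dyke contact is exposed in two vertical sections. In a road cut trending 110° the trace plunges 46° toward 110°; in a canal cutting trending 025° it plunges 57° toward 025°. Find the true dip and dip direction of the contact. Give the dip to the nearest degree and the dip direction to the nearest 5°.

Each apparent-dip line lies in the plane. As unit vectors (x east, y north, z up), v₁ plunges 46°→110° and v₂ plunges 57°→025°.
Cross product v₁ × v₂ gives the pole to the plane: n ∝ (0.554, 0.382, 0.377).
Dip δ = arctan(|n_h|/n_z) = arctan(0.673/0.377) = 60.8°.
Dip direction = atan2(0.554, 0.382) = 55° (azimuth of n's horizontal projection).

true dip 61°, dip direction 055°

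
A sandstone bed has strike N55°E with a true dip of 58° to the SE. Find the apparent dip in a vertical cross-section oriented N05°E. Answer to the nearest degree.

Angle between strike (N55°E) and section (N05°E): β = 50°.
tan(apparent dip) = tan 58° · sin 50° = 1.2259
α = arctan(1.2259) = 50.80°

51°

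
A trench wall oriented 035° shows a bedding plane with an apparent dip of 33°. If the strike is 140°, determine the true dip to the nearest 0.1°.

33.9°

β = acute angle between strike 140° and section 035° = 75°.
tan(true dip) = tan 33° / sin 75° = 0.6723
δ = arctan(0.6723) = 33.91°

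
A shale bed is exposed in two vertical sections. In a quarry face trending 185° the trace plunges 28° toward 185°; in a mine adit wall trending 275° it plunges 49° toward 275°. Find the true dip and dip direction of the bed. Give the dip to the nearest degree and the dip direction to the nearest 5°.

Each apparent-dip line lies in the plane. As unit vectors (x east, y north, z up), v₁ plunges 28°→185° and v₂ plunges 49°→275°.
Cross product v₁ × v₂ gives the pole to the plane: n ∝ (-0.691, -0.249, 0.579).
tan δ = √(n_x²+n_y²)/n_z = 0.734/0.579, so δ = 51.7°.
Dip direction = azimuth of (n_x, n_y) = atan2(-0.691, -0.249) = 250°.

true dip 52°, dip direction 250°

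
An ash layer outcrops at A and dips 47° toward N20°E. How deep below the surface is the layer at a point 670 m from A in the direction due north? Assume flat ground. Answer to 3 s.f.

675 m

The hole lies 20° from the dip direction, so the down-dip offset is 670 × cos 20° = 629.59 m.
Depth = down-dip offset × tan(dip) = 629.59 × tan 47° = 629.59 × 1.0724
Depth = 675.16 m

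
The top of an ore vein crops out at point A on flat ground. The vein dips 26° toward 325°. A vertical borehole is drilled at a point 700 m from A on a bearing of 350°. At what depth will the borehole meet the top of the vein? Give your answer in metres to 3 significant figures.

309 m

The hole lies 25° from the dip direction, so the down-dip offset is 700 × cos 25° = 634.42 m.
Depth = down-dip offset × tan(dip) = 634.42 × tan 26° = 634.42 × 0.4877
Depth = 309.43 m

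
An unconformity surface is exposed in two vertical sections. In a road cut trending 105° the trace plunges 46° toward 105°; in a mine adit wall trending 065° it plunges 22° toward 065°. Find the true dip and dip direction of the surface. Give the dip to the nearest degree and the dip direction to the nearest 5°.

true dip 50°, dip direction 135°

Represent each trace as a vector plunging at its apparent dip toward its trend (east-north-up frame): v₁ = (0.671, -0.180, -0.719), v₂ = (0.840, 0.392, -0.375).
Cross product v₁ × v₂ gives the pole to the plane: n ∝ (0.349, -0.353, 0.414).
tan δ = √(n_x²+n_y²)/n_z = 0.497/0.414, so δ = 50.2°.
Dip direction = azimuth of (n_x, n_y) = atan2(0.349, -0.353) = 135°.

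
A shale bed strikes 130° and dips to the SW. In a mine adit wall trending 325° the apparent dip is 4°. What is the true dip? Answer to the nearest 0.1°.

The section is 15° from the strike.
tan(true dip) = tan 4° / sin 15° = 0.2702
δ = arctan(0.2702) = 15.12°

15.1°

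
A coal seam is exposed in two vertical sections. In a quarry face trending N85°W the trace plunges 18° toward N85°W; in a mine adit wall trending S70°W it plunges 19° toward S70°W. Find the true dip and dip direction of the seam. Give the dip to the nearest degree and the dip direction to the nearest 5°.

true dip 19°, dip direction 255°

Each apparent-dip line lies in the plane. As unit vectors (x east, y north, z up), v₁ plunges 18°→N85°W and v₂ plunges 19°→S70°W.
Cross product v₁ × v₂ gives the pole to the plane: n ∝ (-0.127, -0.034, 0.380).
tan δ = √(n_x²+n_y²)/n_z = 0.131/0.380, so δ = 19.1°.
Dip direction = atan2(-0.127, -0.034) = 255° (azimuth of n's horizontal projection).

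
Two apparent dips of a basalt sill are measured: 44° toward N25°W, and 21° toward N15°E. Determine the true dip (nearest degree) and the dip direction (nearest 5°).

The two traces are lines in the plane: v₁ = (sin 335°·cos 44°, cos 335°·cos 44°, −sin 44°), v₂ = (sin 15°·cos 21°, cos 15°·cos 21°, −sin 21°).
n = v₁ × v₂ = (-0.393, 0.277, 0.432) (taken with n_z > 0).
Dip δ = arctan(|n_h|/n_z) = arctan(0.481/0.432) = 48.1°.
The horizontal component of n points toward azimuth atan2(n_x, n_y) = 305°, the dip direction.

true dip 48°, dip direction 305°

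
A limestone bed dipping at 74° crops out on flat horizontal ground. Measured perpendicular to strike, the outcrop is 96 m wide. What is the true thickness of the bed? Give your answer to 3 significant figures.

True thickness t = w · sin(dip) = 96 × sin 74°
t = 96 × 0.9613 = 92.281 m

92.3 m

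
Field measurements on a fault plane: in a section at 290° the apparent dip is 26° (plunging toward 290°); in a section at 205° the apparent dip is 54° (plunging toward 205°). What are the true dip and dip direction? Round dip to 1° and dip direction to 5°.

Each apparent-dip line lies in the plane. As unit vectors (x east, y north, z up), v₁ plunges 26°→290° and v₂ plunges 54°→205°.
n = v₁ × v₂ = (-0.482, -0.574, 0.526) (taken with n_z > 0).
Dip δ = arctan(|n_h|/n_z) = arctan(0.750/0.526) = 54.9°.
Dip direction = azimuth of (n_x, n_y) = atan2(-0.482, -0.574) = 220°.

true dip 55°, dip direction 220°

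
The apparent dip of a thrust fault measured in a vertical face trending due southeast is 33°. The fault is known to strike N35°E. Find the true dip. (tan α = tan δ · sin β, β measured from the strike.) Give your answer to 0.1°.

33.4°

The section is 80° from the strike.
tan(true dip) = tan 33° / sin 80° = 0.6594
true dip = arctan 0.6594 = 33.40°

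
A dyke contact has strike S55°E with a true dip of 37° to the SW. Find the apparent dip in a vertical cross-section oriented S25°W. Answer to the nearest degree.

37°

The strike is S55°E and the section trends S25°W; the acute angle between them is β = 80°.
tan α = tan 37° × sin 80° = 0.7536 × 0.9848 = 0.7421
α = arctan(0.7421) = 36.58°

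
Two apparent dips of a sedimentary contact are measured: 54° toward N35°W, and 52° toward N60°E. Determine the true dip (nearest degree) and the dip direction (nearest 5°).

Represent each trace as a vector plunging at its apparent dip toward its trend (east-north-up frame): v₁ = (-0.337, 0.481, -0.809), v₂ = (0.533, 0.308, -0.788).
Cross product v₁ × v₂ gives the pole to the plane: n ∝ (0.130, 0.697, 0.360).
True dip = arccos(n_z / |n|) = arccos(0.4532) = 63.1°.
Dip direction = azimuth of (n_x, n_y) = atan2(0.130, 0.697) = 11°.

true dip 63°, dip direction 010°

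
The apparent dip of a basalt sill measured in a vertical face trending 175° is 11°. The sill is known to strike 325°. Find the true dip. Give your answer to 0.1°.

β = acute angle between strike 325° and section 175° = 30°.
tan(true dip) = tan 11° / sin 30° = 0.3888
true dip = arctan 0.3888 = 21.24°

21.2°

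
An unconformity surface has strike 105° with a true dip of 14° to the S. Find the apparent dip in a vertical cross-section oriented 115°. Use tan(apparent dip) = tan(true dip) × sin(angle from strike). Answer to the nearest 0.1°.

2.5°

Angle between strike (105°) and section (115°): β = 10°.
tan α = tan 14° × sin 10° = 0.2493 × 0.1736 = 0.0433
apparent dip = arctan 0.0433 = 2.48°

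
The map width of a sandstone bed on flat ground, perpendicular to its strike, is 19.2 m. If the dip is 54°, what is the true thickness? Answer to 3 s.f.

15.5 m

True thickness t = w · sin(dip) = 19.2 × sin 54°
t = 19.2 × 0.8090 = 15.533 m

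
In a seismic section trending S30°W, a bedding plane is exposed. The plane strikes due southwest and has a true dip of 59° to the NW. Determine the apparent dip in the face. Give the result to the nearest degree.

Angle between strike (due southwest) and section (S30°W): β = 15°.
tan α = tan 59° × sin 15° = 1.6643 × 0.2588 = 0.4307
apparent dip = arctan 0.4307 = 23.30°

23°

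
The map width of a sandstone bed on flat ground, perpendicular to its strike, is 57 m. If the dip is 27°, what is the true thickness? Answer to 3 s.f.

True thickness t = w · sin(dip) = 57 × sin 27°
t = 57 × 0.4540 = 25.877 m

25.9 m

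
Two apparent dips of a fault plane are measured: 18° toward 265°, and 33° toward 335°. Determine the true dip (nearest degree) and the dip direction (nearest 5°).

true dip 33°, dip direction 325°

Each apparent-dip line lies in the plane. As unit vectors (x east, y north, z up), v₁ plunges 18°→265° and v₂ plunges 33°→335°.
Cross product v₁ × v₂ gives the pole to the plane: n ∝ (-0.280, 0.406, 0.750).
True dip = arccos(n_z / |n|) = arccos(0.8352) = 33.4°.
Dip direction = atan2(-0.280, 0.406) = 325° (azimuth of n's horizontal projection).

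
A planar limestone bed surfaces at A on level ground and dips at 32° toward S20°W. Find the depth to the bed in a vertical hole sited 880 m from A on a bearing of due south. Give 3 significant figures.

The hole lies 20° from the dip direction, so the down-dip offset is 880 × cos 20° = 826.93 m.
Depth = down-dip offset × tan(dip) = 826.93 × tan 32° = 826.93 × 0.6249
Depth = 516.72 m

517 m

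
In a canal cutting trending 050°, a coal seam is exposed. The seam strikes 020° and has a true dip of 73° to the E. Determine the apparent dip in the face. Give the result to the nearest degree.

59°

Angle between strike (020°) and section (050°): β = 30°.
tan α = tan 73° × sin 30° = 3.2709 × 0.5000 = 1.6354
apparent dip = arctan 1.6354 = 58.56°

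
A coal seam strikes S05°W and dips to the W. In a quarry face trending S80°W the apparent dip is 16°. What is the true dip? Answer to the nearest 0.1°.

The section is 75° from the strike.
tan(true dip) = tan 16° / sin 75° = 0.2969
δ = arctan(0.2969) = 16.53°

16.5°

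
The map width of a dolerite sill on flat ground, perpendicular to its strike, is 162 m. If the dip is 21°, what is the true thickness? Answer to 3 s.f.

58.1 m

True thickness t = w · sin(dip) = 162 × sin 21°
t = 162 × 0.3584 = 58.056 m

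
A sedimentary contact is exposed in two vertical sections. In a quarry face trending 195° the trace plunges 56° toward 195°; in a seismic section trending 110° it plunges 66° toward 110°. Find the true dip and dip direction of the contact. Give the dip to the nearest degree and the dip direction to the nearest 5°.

Each apparent-dip line lies in the plane. As unit vectors (x east, y north, z up), v₁ plunges 56°→195° and v₂ plunges 66°→110°.
The plane normal is n = v₁ × v₂ ∝ (0.378, -0.449, 0.227).
tan δ = √(n_x²+n_y²)/n_z = 0.587/0.227, so δ = 68.9°.
The horizontal component of n points toward azimuth atan2(n_x, n_y) = 140°, the dip direction.

true dip 69°, dip direction 140°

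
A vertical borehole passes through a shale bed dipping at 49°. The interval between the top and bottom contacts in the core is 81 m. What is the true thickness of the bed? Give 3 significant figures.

True thickness t = h · cos(dip) = 81 × cos 49°
t = 81 × 0.6561 = 53.141 m

53.1 m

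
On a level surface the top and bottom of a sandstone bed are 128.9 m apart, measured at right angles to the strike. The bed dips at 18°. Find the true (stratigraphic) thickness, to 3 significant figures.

39.8 m

True thickness t = w · sin(dip) = 128.9 × sin 18°
t = 128.9 × 0.3090 = 39.832 m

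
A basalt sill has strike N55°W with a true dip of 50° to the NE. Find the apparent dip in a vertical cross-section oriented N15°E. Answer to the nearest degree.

48°

The strike is N55°W and the section trends N15°E; the acute angle between them is β = 70°.
tan α = tan 50° × sin 70° = 1.1918 × 0.9397 = 1.1199
α = arctan(1.1199) = 48.24°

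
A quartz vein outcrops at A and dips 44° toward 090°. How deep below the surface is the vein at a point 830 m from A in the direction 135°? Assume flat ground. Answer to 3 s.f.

567 m

The hole lies 45° from the dip direction, so the down-dip offset is 830 × cos 45° = 586.90 m.
Depth = down-dip offset × tan(dip) = 586.90 × tan 44° = 586.90 × 0.9657
Depth = 566.76 m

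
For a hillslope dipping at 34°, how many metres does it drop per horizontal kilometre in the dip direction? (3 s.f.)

drop per km = 1000 × tan 34° = 1000 × 0.6745

675 m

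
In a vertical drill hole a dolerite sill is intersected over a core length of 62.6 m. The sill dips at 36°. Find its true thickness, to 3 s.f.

50.6 m

True thickness t = h · cos(dip) = 62.6 × cos 36°
t = 62.6 × 0.8090 = 50.644 m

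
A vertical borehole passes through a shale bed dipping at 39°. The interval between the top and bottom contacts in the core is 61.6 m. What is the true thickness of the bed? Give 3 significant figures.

47.9 m

True thickness t = h · cos(dip) = 61.6 × cos 39°
t = 61.6 × 0.7771 = 47.872 m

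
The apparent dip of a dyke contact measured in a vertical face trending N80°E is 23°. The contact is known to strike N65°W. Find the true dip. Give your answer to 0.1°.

36.5°

β = acute angle between strike N65°W and section N80°E = 35°.
tan(true dip) = tan 23° / sin 35° = 0.7400
δ = arctan(0.7400) = 36.50°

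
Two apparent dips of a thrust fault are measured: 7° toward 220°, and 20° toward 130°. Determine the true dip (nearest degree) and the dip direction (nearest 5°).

Represent each trace as a vector plunging at its apparent dip toward its trend (east-north-up frame): v₁ = (-0.638, -0.760, -0.122), v₂ = (0.720, -0.604, -0.342).
Cross product v₁ × v₂ gives the pole to the plane: n ∝ (0.186, -0.306, 0.933).
tan δ = √(n_x²+n_y²)/n_z = 0.358/0.933, so δ = 21.0°.
The horizontal component of n points toward azimuth atan2(n_x, n_y) = 149°, the dip direction.

true dip 21°, dip direction 150°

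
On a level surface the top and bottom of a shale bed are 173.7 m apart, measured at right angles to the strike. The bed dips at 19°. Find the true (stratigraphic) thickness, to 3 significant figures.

True thickness t = w · sin(dip) = 173.7 × sin 19°
t = 173.7 × 0.3256 = 56.551 m

56.6 m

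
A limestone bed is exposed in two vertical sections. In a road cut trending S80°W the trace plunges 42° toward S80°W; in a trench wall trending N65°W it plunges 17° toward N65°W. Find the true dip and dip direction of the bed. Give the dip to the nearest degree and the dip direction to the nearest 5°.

true dip 50°, dip direction 220°

Each apparent-dip line lies in the plane. As unit vectors (x east, y north, z up), v₁ plunges 42°→S80°W and v₂ plunges 17°→N65°W.
n = v₁ × v₂ = (-0.308, -0.366, 0.408) (taken with n_z > 0).
tan δ = √(n_x²+n_y²)/n_z = 0.478/0.408, so δ = 49.6°.
Dip direction = azimuth of (n_x, n_y) = atan2(-0.308, -0.366) = 220°.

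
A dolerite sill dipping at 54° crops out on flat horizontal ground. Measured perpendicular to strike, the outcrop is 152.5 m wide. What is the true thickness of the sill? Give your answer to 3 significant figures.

True thickness t = w · sin(dip) = 152.5 × sin 54°
t = 152.5 × 0.8090 = 123.375 m

123 m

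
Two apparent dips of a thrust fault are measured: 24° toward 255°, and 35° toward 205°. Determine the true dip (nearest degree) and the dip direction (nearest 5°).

Represent each trace as a vector plunging at its apparent dip toward its trend (east-north-up frame): v₁ = (-0.882, -0.236, -0.407), v₂ = (-0.346, -0.742, -0.574).
n = v₁ × v₂ = (-0.166, -0.365, 0.573) (taken with n_z > 0).
True dip = arccos(n_z / |n|) = arccos(0.8191) = 35.0°.
Dip direction = atan2(-0.166, -0.365) = 204° (azimuth of n's horizontal projection).

true dip 35°, dip direction 205°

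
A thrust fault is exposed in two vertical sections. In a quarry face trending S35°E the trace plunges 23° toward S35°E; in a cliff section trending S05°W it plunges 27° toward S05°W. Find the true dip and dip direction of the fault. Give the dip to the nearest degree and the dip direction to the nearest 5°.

Each apparent-dip line lies in the plane. As unit vectors (x east, y north, z up), v₁ plunges 23°→S35°E and v₂ plunges 27°→S05°W.
n = v₁ × v₂ = (0.004, -0.270, 0.527) (taken with n_z > 0).
tan δ = √(n_x²+n_y²)/n_z = 0.270/0.527, so δ = 27.1°.
Dip direction = azimuth of (n_x, n_y) = atan2(0.004, -0.270) = 179°.

true dip 27°, dip direction 180°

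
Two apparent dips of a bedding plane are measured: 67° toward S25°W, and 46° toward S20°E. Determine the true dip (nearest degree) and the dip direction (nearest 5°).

The two traces are lines in the plane: v₁ = (sin 205°·cos 67°, cos 205°·cos 67°, −sin 67°), v₂ = (sin 160°·cos 46°, cos 160°·cos 46°, −sin 46°).
n = v₁ × v₂ = (-0.346, -0.337, 0.192) (taken with n_z > 0).
Dip δ = arctan(|n_h|/n_z) = arctan(0.483/0.192) = 68.3°.
Dip direction = azimuth of (n_x, n_y) = atan2(-0.346, -0.337) = 226°.

true dip 68°, dip direction 225°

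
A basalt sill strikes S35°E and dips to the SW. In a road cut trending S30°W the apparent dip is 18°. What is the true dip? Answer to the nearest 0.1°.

The section is 65° from the strike.
tan(true dip) = tan 18° / sin 65° = 0.3585
δ = arctan(0.3585) = 19.72°

19.7°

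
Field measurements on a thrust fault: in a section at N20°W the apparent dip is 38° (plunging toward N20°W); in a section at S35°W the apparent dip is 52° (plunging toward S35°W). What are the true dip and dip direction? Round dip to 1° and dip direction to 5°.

true dip 66°, dip direction 270°

Each apparent-dip line lies in the plane. As unit vectors (x east, y north, z up), v₁ plunges 38°→N20°W and v₂ plunges 52°→S35°W.
n = v₁ × v₂ = (-0.894, 0.005, 0.397) (taken with n_z > 0).
tan δ = √(n_x²+n_y²)/n_z = 0.894/0.397, so δ = 66.0°.
Dip direction = atan2(-0.894, 0.005) = 270° (azimuth of n's horizontal projection).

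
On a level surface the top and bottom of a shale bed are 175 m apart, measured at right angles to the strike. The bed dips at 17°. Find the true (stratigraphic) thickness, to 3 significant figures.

True thickness t = w · sin(dip) = 175 × sin 17°
t = 175 × 0.2924 = 51.165 m

51.2 m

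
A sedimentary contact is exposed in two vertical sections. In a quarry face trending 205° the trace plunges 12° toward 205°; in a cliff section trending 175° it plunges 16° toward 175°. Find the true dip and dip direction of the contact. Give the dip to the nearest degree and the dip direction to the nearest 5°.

true dip 16°, dip direction 160°

Represent each trace as a vector plunging at its apparent dip toward its trend (east-north-up frame): v₁ = (-0.413, -0.887, -0.208), v₂ = (0.084, -0.958, -0.276).
Cross product v₁ × v₂ gives the pole to the plane: n ∝ (0.045, -0.131, 0.470).
True dip = arccos(n_z / |n|) = arccos(0.9590) = 16.5°.
The horizontal component of n points toward azimuth atan2(n_x, n_y) = 161°, the dip direction.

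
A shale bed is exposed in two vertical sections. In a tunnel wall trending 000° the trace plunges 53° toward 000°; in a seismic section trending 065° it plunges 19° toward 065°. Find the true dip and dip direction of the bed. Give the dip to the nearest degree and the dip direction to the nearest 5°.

true dip 53°, dip direction 350°

Represent each trace as a vector plunging at its apparent dip toward its trend (east-north-up frame): v₁ = (0.000, 0.602, -0.799), v₂ = (0.857, 0.400, -0.326).
n = v₁ × v₂ = (-0.123, 0.684, 0.516) (taken with n_z > 0).
Dip δ = arctan(|n_h|/n_z) = arctan(0.695/0.516) = 53.4°.
The horizontal component of n points toward azimuth atan2(n_x, n_y) = 350°, the dip direction.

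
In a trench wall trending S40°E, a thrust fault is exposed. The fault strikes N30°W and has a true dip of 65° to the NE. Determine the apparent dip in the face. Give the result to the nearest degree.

Angle between strike (N30°W) and section (S40°E): β = 10°.
tan α = tan 65° × sin 10° = 2.1445 × 0.1736 = 0.3724
apparent dip = arctan 0.3724 = 20.42°

20°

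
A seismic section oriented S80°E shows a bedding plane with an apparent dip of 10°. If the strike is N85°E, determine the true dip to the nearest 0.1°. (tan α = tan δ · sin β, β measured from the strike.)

β = acute angle between strike N85°E and section S80°E = 15°.
tan δ = tan α / sin β = tan 10° / sin 15° = 0.1763 / 0.2588 = 0.6813
δ = arctan(0.6813) = 34.27°

34.3°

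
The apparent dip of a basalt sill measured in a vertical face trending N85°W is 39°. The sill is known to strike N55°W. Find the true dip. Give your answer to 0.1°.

58.3°

β = acute angle between strike N55°W and section N85°W = 30°.
tan(true dip) = tan 39° / sin 30° = 1.6196
true dip = arctan 1.6196 = 58.31°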